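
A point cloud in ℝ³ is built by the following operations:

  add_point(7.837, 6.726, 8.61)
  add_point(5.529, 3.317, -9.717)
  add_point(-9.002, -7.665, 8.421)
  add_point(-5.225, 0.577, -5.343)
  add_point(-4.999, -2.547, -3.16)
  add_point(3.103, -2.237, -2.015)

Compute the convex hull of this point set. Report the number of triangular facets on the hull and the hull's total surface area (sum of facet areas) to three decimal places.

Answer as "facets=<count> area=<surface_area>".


facets=8 area=593.414

6 of the 6 inputs are extreme points: [0, 1, 2, 3, 4, 5].

Per-facet area ½‖(b−a)×(c−a)‖:
  f1: (p3, p0, p2) → 158.9283
  f2: (p3, p1, p0) → 109.6437
  f3: (p5, p0, p2) → 123.9068
  f4: (p5, p1, p0) → 71.2207
  f5: (p4, p3, p1) → 21.3787
  f6: (p4, p5, p1) → 39.6315
  f7: (p4, p3, p2) → 15.3373
  f8: (p4, p5, p2) → 53.3677
Σ area = 593.414

Check V−E+F: 6 − 12 + 8 = 2.


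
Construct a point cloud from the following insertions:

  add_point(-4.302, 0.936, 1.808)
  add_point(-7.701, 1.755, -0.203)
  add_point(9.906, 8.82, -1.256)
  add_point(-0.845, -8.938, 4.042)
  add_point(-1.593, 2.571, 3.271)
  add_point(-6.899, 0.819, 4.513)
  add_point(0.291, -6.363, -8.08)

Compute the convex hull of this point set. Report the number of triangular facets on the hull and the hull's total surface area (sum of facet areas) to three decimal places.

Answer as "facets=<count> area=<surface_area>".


6 of the 7 inputs are extreme points: [1, 2, 3, 4, 5, 6].

Area of each hull facet:
  f1: (p6, p2, p1) → 123.3413
  f2: (p6, p3, p1) → 75.3445
  f3: (p6, p3, p2) → 118.4893
  f4: (p5, p2, p1) → 46.2914
  f5: (p5, p3, p1) → 27.3842
  f6: (p4, p3, p2) → 72.7311
  f7: (p4, p5, p2) → 8.1264
  f8: (p4, p5, p3) → 31.9517
Σ area = 503.660

Euler characteristic 6−12+8 = 2 ✓

facets=8 area=503.660


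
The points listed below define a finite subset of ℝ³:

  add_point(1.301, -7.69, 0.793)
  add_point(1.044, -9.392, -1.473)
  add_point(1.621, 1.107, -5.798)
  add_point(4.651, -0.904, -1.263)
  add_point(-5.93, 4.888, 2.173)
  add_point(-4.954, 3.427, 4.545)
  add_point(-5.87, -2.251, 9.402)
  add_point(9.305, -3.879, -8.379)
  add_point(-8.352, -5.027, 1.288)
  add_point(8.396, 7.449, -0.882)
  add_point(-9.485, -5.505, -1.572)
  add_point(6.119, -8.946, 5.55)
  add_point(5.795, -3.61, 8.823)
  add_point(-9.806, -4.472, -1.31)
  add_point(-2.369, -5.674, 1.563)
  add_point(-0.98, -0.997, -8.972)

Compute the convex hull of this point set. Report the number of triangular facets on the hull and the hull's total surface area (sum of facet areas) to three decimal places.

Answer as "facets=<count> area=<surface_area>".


facets=20 area=922.473

Extreme-point indices: [1, 4, 5, 6, 7, 8, 9, 10, 11, 12, 13, 15] — 12 of 16 on the boundary.

Area of each hull facet:
  f1: (p15, p9, p7) → 70.3593
  f2: (p8, p11, p6) → 62.8651
  f3: (p12, p11, p6) → 36.2801
  f4: (p12, p5, p9) → 90.2573
  f5: (p12, p5, p6) → 44.1626
  f6: (p12, p9, p7) → 98.5720
  f7: (p12, p11, p7) → 46.4947
  f8: (p4, p15, p9) → 90.0868
  f9: (p4, p5, p9) → 21.8964
  f10: (p4, p15, p13) → 62.1676
  f11: (p4, p6, p13) → 50.3290
  f12: (p4, p5, p6) → 5.8252
  f13: (p10, p6, p13) → 6.1790
  f14: (p10, p8, p6) → 2.4857
  f15: (p10, p15, p13) → 6.7568
  f16: (p1, p8, p11) → 44.6087
  f17: (p1, p10, p8) → 16.6864
  f18: (p1, p11, p7) → 52.4365
  f19: (p1, p15, p7) → 55.9539
  f20: (p1, p10, p15) → 58.0701
Σ area = 922.473

Check V−E+F: 12 − 30 + 20 = 2.


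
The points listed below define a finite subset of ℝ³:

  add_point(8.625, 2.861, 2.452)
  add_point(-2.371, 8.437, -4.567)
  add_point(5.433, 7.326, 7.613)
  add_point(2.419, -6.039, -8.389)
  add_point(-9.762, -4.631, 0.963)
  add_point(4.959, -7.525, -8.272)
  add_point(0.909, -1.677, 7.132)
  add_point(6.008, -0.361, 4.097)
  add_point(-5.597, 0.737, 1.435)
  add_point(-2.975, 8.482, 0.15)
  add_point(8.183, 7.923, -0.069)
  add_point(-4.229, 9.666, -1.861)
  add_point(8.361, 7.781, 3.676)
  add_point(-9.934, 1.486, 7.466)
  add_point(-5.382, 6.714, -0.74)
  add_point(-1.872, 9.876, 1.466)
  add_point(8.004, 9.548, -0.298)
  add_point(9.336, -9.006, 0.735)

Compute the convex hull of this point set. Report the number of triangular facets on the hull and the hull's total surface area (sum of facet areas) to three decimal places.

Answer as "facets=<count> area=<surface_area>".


Points on the hull: [1, 2, 3, 4, 5, 6, 10, 11, 12, 13, 15, 16, 17] (13 of 18).

Area of each hull facet:
  f1: (p6, p2, p13) → 56.0704
  f2: (p6, p2, p17) → 63.0440
  f3: (p4, p6, p13) → 49.0775
  f4: (p4, p6, p17) → 80.2840
  f5: (p4, p1, p3) → 106.8441
  f6: (p15, p2, p13) → 64.6836
  f7: (p16, p15, p2) → 38.6580
  f8: (p5, p4, p17) → 88.8773
  f9: (p5, p4, p3) → 16.1454
  f10: (p5, p16, p17) → 91.8604
  f11: (p5, p1, p3) → 16.1167
  f12: (p5, p16, p1) → 98.9325
  f13: (p12, p2, p17) → 41.9200
  f14: (p12, p16, p2) → 7.5010
  f15: (p11, p16, p1) → 19.4999
  f16: (p11, p16, p15) → 18.5658
  f17: (p11, p4, p1) → 27.3178
  f18: (p11, p15, p13) → 26.7214
  f19: (p11, p4, p13) → 60.6888
  f20: (p10, p16, p17) → 1.4105
  f21: (p10, p12, p17) → 31.7432
  f22: (p10, p12, p16) → 3.0457
Σ area = 1009.008

Euler characteristic 13−33+22 = 2 ✓

facets=22 area=1009.008


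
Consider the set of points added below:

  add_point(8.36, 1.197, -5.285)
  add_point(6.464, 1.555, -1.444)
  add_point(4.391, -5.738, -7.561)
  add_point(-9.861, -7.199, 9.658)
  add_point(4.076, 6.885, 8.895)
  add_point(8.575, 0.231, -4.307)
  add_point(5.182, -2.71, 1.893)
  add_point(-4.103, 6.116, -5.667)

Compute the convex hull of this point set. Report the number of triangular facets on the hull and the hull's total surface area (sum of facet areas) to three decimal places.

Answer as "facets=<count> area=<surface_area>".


facets=10 area=737.985

Hull vertices (7/8): indices [0, 2, 3, 4, 5, 6, 7].

Area of each hull facet:
  f1: (p7, p4, p3) → 155.7077
  f2: (p7, p2, p3) → 149.9273
  f3: (p6, p4, p3) → 103.5291
  f4: (p6, p4, p5) → 44.6682
  f5: (p6, p2, p3) → 83.8508
  f6: (p6, p2, p5) → 30.0012
  f7: (p0, p4, p5) → 10.3908
  f8: (p0, p7, p4) → 99.3324
  f9: (p0, p2, p5) → 5.4892
  f10: (p0, p7, p2) → 55.0884
Σ area = 737.985

Euler characteristic 7−15+10 = 2 ✓


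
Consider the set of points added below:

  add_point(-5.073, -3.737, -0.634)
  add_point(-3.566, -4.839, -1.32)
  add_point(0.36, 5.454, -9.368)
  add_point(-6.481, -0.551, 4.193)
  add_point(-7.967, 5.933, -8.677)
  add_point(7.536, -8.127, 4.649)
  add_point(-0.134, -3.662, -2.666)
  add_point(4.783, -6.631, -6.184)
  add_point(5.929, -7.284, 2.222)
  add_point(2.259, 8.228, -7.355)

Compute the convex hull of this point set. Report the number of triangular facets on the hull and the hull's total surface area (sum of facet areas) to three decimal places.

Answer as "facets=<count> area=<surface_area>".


facets=12 area=605.768

Hull vertices (8/10): indices [0, 1, 2, 3, 4, 5, 7, 9].

Area of each hull facet:
  f1: (p2, p9, p4) → 15.0334
  f2: (p3, p9, p4) → 76.0265
  f3: (p3, p9, p5) → 132.5708
  f4: (p7, p2, p4) → 51.6641
  f5: (p7, p9, p5) → 82.6288
  f6: (p7, p2, p9) → 24.2285
  f7: (p1, p7, p4) → 66.8831
  f8: (p1, p7, p5) → 53.7382
  f9: (p0, p3, p4) → 38.3624
  f10: (p0, p1, p4) → 11.9240
  f11: (p0, p3, p5) → 42.6212
  f12: (p0, p1, p5) → 10.0865
Σ area = 605.768

Check V−E+F: 8 − 18 + 12 = 2.


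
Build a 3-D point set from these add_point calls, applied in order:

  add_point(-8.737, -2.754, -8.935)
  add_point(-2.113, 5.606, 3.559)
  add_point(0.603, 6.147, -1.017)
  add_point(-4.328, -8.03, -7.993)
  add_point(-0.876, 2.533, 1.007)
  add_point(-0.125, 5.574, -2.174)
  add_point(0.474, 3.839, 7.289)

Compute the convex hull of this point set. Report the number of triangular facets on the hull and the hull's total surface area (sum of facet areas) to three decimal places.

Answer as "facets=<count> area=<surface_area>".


Points on the hull: [0, 1, 2, 3, 5, 6] (6 of 7).

Triangle areas on the boundary:
  f1: (p6, p3, p0) → 67.8445
  f2: (p6, p3, p2) → 70.2857
  f3: (p1, p6, p0) → 31.6449
  f4: (p1, p6, p2) → 11.8096
  f5: (p5, p3, p0) → 47.7332
  f6: (p5, p3, p2) → 7.2538
  f7: (p5, p1, p0) → 40.2733
  f8: (p5, p1, p2) → 3.6678
Σ area = 280.513

Euler: V−E+F = 6−12+8 = 2.

facets=8 area=280.513


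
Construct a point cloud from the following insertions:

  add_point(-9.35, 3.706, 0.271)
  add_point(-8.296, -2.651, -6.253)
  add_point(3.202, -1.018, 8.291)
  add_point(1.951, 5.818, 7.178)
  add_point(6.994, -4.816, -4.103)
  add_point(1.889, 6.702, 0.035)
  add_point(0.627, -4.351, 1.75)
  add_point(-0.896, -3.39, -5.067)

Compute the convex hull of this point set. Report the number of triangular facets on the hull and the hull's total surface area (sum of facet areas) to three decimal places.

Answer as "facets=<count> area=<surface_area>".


facets=10 area=514.648

Points on the hull: [0, 1, 2, 3, 4, 5, 6] (7 of 8).

Triangle areas on the boundary:
  f1: (p3, p5, p0) → 41.8294
  f2: (p3, p2, p0) → 47.0524
  f3: (p3, p5, p4) → 46.7628
  f4: (p3, p2, p4) → 46.7703
  f5: (p1, p5, p0) → 53.2649
  f6: (p1, p5, p4) → 92.0513
  f7: (p6, p2, p4) → 31.5859
  f8: (p6, p1, p4) → 52.1485
  f9: (p6, p2, p0) → 50.0338
  f10: (p6, p1, p0) → 53.1491
Σ area = 514.648

Euler characteristic 7−15+10 = 2 ✓


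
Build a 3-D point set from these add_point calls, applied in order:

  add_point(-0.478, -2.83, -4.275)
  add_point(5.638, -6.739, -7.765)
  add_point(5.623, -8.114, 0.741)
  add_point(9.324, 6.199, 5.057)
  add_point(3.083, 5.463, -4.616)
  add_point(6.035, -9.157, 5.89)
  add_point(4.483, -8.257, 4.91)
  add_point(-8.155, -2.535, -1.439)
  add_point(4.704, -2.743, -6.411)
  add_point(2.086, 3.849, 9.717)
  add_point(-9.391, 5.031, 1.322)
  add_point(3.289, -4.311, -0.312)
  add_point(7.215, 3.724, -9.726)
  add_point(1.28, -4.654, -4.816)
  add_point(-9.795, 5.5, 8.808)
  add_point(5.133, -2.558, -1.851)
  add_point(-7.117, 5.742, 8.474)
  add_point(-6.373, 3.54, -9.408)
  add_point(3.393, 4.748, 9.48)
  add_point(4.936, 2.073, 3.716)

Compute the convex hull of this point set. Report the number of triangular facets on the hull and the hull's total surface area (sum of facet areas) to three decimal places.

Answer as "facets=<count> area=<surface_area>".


facets=20 area=1089.008

Extreme-point indices: [1, 3, 4, 5, 7, 9, 10, 12, 14, 16, 17, 18] — 12 of 20 on the boundary.

Per-facet area ½‖(b−a)×(c−a)‖:
  f1: (p7, p5, p14) → 113.4546
  f2: (p18, p5, p3) → 54.7518
  f3: (p4, p12, p3) → 37.1737
  f4: (p1, p7, p5) → 103.3379
  f5: (p1, p5, p3) → 106.5034
  f6: (p1, p12, p3) → 81.4440
  f7: (p16, p18, p14) → 4.0496
  f8: (p16, p18, p3) → 28.3152
  f9: (p16, p4, p3) → 90.3647
  f10: (p9, p5, p14) → 78.4875
  f11: (p9, p18, p14) → 6.7277
  f12: (p9, p18, p5) → 10.9697
  f13: (p17, p4, p12) → 36.1854
  f14: (p17, p1, p12) → 72.1502
  f15: (p17, p1, p7) → 76.2193
  f16: (p10, p17, p4) → 59.1961
  f17: (p10, p16, p14) → 10.0277
  f18: (p10, p16, p4) → 51.6393
  f19: (p10, p7, p14) → 27.9970
  f20: (p10, p17, p7) → 40.0131
Σ area = 1089.008

Check V−E+F: 12 − 30 + 20 = 2.


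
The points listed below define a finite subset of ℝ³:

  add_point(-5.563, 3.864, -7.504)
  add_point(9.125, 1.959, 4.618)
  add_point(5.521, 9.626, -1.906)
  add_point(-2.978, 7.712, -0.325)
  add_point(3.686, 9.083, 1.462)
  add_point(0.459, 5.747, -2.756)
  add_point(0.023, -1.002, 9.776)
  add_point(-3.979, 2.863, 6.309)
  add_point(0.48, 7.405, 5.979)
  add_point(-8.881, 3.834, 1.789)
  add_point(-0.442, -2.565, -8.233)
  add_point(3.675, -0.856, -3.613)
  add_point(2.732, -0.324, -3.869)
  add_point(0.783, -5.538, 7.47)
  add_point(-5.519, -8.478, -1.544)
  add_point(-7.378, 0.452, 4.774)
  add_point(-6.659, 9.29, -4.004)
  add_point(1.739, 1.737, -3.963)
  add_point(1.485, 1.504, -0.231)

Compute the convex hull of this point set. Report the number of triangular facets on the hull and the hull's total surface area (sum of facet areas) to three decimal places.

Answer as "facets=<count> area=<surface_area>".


facets=24 area=839.268

14 of the 19 inputs are extreme points: [0, 1, 2, 4, 6, 7, 8, 9, 10, 11, 13, 14, 15, 16].

Per-facet area ½‖(b−a)×(c−a)‖:
  f1: (p11, p2, p1) → 48.3973
  f2: (p11, p2, p10) → 30.3040
  f3: (p11, p10, p14) → 32.9675
  f4: (p15, p14, p9) → 25.4142
  f5: (p13, p6, p1) → 27.8405
  f6: (p13, p11, p1) → 55.3529
  f7: (p13, p11, p14) → 61.7125
  f8: (p13, p15, p14) → 52.0738
  f9: (p13, p15, p6) → 23.2793
  f10: (p8, p6, p1) → 43.9286
  f11: (p8, p16, p9) → 44.1432
  f12: (p0, p2, p10) → 55.9347
  f13: (p0, p16, p2) → 40.4332
  f14: (p0, p10, p14) → 42.2230
  f15: (p0, p14, p9) → 61.6406
  f16: (p0, p16, p9) → 26.8352
  f17: (p4, p2, p1) → 18.2655
  f18: (p4, p8, p1) → 27.1463
  f19: (p4, p16, p2) → 22.6640
  f20: (p4, p8, p16) → 33.6193
  f21: (p7, p15, p9) → 10.5298
  f22: (p7, p8, p9) → 19.9357
  f23: (p7, p15, p6) → 13.7411
  f24: (p7, p8, p6) → 20.8863
Σ area = 839.268

Euler characteristic 14−36+24 = 2 ✓


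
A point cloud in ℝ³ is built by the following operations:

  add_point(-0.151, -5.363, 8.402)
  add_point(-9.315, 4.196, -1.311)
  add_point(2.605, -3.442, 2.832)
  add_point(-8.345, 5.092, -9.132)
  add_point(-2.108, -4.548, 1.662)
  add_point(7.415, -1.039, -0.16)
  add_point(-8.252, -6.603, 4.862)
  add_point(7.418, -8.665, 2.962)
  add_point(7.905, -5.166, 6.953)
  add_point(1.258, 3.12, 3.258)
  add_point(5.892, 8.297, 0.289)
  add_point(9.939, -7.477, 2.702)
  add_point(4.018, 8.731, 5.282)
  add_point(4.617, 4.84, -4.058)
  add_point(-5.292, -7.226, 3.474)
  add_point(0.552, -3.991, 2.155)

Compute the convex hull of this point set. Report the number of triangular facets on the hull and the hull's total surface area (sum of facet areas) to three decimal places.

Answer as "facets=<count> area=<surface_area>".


facets=18 area=860.813

Hull vertices (11/16): indices [0, 1, 3, 6, 7, 8, 10, 11, 12, 13, 14].

Triangle areas on the boundary:
  f1: (p3, p12, p1) → 59.1974
  f2: (p8, p0, p12) → 58.0145
  f3: (p13, p3, p11) → 90.0460
  f4: (p6, p3, p1) → 40.5116
  f5: (p6, p12, p1) → 97.0196
  f6: (p6, p0, p12) → 63.9829
  f7: (p10, p3, p12) → 45.1809
  f8: (p10, p13, p3) → 34.8990
  f9: (p10, p13, p11) → 42.6879
  f10: (p10, p8, p11) → 39.6265
  f11: (p10, p8, p12) → 38.7848
  f12: (p14, p6, p3) → 29.7632
  f13: (p7, p3, p11) → 32.2689
  f14: (p7, p14, p3) → 111.7222
  f15: (p7, p8, p11) → 7.1356
  f16: (p7, p8, p0) → 21.8120
  f17: (p7, p6, p0) → 39.8492
  f18: (p7, p14, p6) → 8.3104
Σ area = 860.813

Euler characteristic 11−27+18 = 2 ✓


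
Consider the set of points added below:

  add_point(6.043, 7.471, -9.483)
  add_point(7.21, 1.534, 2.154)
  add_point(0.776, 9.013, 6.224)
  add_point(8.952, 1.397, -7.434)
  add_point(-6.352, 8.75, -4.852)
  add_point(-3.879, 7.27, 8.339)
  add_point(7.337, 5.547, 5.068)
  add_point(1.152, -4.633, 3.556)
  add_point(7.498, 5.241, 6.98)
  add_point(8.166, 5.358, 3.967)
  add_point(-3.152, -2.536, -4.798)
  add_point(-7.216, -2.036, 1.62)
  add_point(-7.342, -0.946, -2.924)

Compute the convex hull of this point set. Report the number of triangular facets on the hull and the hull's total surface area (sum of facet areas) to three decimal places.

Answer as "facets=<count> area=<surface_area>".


12 of the 13 inputs are extreme points: [0, 1, 2, 3, 4, 5, 7, 8, 9, 10, 11, 12].

Facet areas (half cross-product norm):
  f1: (p10, p7, p3) → 61.6131
  f2: (p10, p4, p12) → 23.8252
  f3: (p5, p4, p2) → 35.2139
  f4: (p8, p5, p2) → 17.4353
  f5: (p8, p5, p7) → 67.0519
  f6: (p0, p4, p2) → 85.6181
  f7: (p0, p10, p3) → 45.6504
  f8: (p0, p10, p4) → 73.1773
  f9: (p11, p5, p7) → 52.9699
  f10: (p11, p10, p12) → 10.9145
  f11: (p11, p10, p7) → 32.1827
  f12: (p11, p4, p12) → 21.1434
  f13: (p11, p5, p4) → 69.1762
  f14: (p1, p7, p3) → 41.0760
  f15: (p1, p8, p7) → 25.1414
  f16: (p9, p8, p2) → 11.9269
  f17: (p9, p0, p2) → 58.7898
  f18: (p9, p0, p3) → 42.5452
  f19: (p9, p1, p3) → 19.5203
  f20: (p9, p1, p8) → 6.3322
Σ area = 801.304

Check V−E+F: 12 − 30 + 20 = 2.

facets=20 area=801.304


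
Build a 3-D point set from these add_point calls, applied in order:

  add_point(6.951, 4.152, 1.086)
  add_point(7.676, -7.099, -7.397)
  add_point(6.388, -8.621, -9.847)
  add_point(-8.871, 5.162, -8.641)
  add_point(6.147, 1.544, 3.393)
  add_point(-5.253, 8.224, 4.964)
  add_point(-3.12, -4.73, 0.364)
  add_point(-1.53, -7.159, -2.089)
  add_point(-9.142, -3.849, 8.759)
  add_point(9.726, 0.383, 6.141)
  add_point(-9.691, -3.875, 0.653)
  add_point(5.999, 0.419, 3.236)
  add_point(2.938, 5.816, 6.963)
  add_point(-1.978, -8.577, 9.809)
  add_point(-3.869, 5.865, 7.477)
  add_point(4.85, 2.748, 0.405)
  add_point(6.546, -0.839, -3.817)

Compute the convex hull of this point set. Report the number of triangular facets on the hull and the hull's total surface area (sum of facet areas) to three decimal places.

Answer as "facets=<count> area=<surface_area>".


facets=22 area=1113.375

Points on the hull: [0, 1, 2, 3, 5, 7, 8, 9, 10, 12, 13, 14, 16] (13 of 17).

Area of each hull facet:
  f1: (p3, p2, p10) → 123.9082
  f2: (p0, p3, p5) → 96.2195
  f3: (p8, p13, p10) → 34.5844
  f4: (p8, p3, p10) → 37.2963
  f5: (p8, p3, p5) → 95.3701
  f6: (p12, p13, p9) → 64.1400
  f7: (p12, p0, p9) → 24.4110
  f8: (p12, p0, p5) → 29.4755
  f9: (p7, p2, p10) → 24.4418
  f10: (p7, p13, p10) → 52.9317
  f11: (p7, p13, p2) → 47.9060
  f12: (p1, p0, p9) → 48.5937
  f13: (p1, p13, p9) → 116.6824
  f14: (p1, p13, p2) → 28.0670
  f15: (p16, p3, p2) → 84.4975
  f16: (p16, p0, p3) → 60.3844
  f17: (p16, p1, p2) → 7.8730
  f18: (p16, p1, p0) → 8.3693
  f19: (p14, p8, p13) → 47.8754
  f20: (p14, p12, p13) → 49.9665
  f21: (p14, p8, p5) → 18.3923
  f22: (p14, p12, p5) → 11.9887
Σ area = 1113.375

Euler: V−E+F = 13−33+22 = 2.


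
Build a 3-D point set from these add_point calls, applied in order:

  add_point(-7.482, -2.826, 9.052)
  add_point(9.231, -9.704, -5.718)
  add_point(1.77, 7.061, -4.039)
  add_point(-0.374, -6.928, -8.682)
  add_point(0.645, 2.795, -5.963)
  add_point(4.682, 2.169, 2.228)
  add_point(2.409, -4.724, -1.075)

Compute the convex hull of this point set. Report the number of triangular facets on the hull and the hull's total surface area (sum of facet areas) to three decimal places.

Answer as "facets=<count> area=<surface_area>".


Extreme-point indices: [0, 1, 2, 3, 4, 5] — 6 of 7 on the boundary.

Triangle areas on the boundary:
  f1: (p3, p1, p0) → 100.9833
  f2: (p5, p1, p0) → 108.1826
  f3: (p5, p2, p0) → 60.6709
  f4: (p5, p2, p1) → 62.5531
  f5: (p4, p2, p0) → 43.2057
  f6: (p4, p3, p0) → 90.5256
  f7: (p4, p2, p1) → 29.4233
  f8: (p4, p3, p1) → 52.7112
Σ area = 548.256

Euler: V−E+F = 6−12+8 = 2.

facets=8 area=548.256


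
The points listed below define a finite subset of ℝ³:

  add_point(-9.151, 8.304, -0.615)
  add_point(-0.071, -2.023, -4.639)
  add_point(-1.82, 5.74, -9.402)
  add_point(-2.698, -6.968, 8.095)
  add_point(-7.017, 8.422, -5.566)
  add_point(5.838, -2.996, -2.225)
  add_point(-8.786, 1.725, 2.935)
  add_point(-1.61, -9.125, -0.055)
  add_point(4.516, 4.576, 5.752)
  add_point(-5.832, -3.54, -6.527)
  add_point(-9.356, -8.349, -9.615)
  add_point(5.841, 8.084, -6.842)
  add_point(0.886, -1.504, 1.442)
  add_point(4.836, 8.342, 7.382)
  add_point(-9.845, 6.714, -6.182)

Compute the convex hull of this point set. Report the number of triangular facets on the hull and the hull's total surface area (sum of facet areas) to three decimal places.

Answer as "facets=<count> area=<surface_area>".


facets=20 area=1062.324

Hull vertices (12/15): indices [0, 2, 3, 4, 5, 6, 7, 8, 10, 11, 13, 14].

Triangle areas on the boundary:
  f1: (p2, p10, p14) → 65.5958
  f2: (p2, p10, p11) → 49.3101
  f3: (p4, p13, p11) → 90.8447
  f4: (p4, p2, p14) → 11.0947
  f5: (p4, p2, p11) → 26.9178
  f6: (p3, p10, p7) → 39.9517
  f7: (p5, p13, p11) → 79.6247
  f8: (p5, p3, p7) → 41.5484
  f9: (p5, p10, p11) → 105.6209
  f10: (p5, p10, p7) → 58.7810
  f11: (p0, p4, p14) → 8.9203
  f12: (p0, p4, p13) → 43.1685
  f13: (p8, p3, p13) → 19.1799
  f14: (p8, p5, p13) → 9.8768
  f15: (p8, p5, p3) → 70.5528
  f16: (p6, p3, p10) → 94.5212
  f17: (p6, p10, p14) → 77.6288
  f18: (p6, p0, p14) → 21.2920
  f19: (p6, p3, p13) → 89.9354
  f20: (p6, p0, p13) → 57.9585
Σ area = 1062.324

Euler characteristic 12−30+20 = 2 ✓


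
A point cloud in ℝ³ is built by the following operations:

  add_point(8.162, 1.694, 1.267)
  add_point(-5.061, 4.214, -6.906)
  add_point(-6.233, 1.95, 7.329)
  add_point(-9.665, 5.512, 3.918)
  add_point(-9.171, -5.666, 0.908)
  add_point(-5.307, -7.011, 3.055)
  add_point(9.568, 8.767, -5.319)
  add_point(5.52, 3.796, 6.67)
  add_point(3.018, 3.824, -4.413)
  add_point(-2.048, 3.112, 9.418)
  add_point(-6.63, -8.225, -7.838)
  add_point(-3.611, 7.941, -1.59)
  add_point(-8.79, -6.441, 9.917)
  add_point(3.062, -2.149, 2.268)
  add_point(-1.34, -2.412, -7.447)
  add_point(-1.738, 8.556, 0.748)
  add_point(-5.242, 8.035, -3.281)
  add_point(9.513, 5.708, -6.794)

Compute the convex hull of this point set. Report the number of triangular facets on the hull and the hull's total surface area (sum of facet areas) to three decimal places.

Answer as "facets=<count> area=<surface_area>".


facets=26 area=1018.997

Points on the hull: [0, 1, 3, 4, 5, 6, 7, 9, 10, 12, 13, 14, 15, 16, 17] (15 of 18).

Triangle areas on the boundary:
  f1: (p1, p10, p3) → 73.7789
  f2: (p4, p10, p3) → 47.0597
  f3: (p4, p12, p3) → 51.6300
  f4: (p4, p12, p10) → 19.8661
  f5: (p9, p12, p3) → 55.2696
  f6: (p9, p7, p12) → 36.9806
  f7: (p0, p7, p6) → 28.6123
  f8: (p16, p1, p3) → 21.5738
  f9: (p16, p1, p6) → 39.2717
  f10: (p14, p1, p10) → 28.4243
  f11: (p5, p12, p10) → 23.6648
  f12: (p13, p7, p12) → 56.5013
  f13: (p13, p0, p7) → 19.8694
  f14: (p13, p5, p12) → 33.9300
  f15: (p13, p0, p10) → 38.1036
  f16: (p13, p5, p10) → 53.4384
  f17: (p15, p16, p3) → 22.8544
  f18: (p15, p16, p6) → 33.5644
  f19: (p15, p9, p3) → 40.1699
  f20: (p15, p7, p6) → 63.5319
  f21: (p15, p9, p7) → 38.5868
  f22: (p17, p0, p10) → 90.8151
  f23: (p17, p14, p10) → 10.0794
  f24: (p17, p0, p6) → 15.4623
  f25: (p17, p1, p6) → 24.7261
  f26: (p17, p14, p1) → 51.2317
Σ area = 1018.997

Check V−E+F: 15 − 39 + 26 = 2.


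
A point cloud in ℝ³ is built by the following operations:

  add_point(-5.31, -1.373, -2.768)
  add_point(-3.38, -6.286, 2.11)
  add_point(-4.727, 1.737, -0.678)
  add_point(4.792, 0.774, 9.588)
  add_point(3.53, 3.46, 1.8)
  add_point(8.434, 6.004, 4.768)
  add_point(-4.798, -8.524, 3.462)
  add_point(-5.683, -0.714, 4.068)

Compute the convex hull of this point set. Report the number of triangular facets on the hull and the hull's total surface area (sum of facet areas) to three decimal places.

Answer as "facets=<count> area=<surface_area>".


8 of the 8 inputs are extreme points: [0, 1, 2, 3, 4, 5, 6, 7].

Triangle areas on the boundary:
  f1: (p0, p6, p7) → 26.6799
  f2: (p3, p5, p7) → 46.6887
  f3: (p3, p6, p7) → 46.9517
  f4: (p3, p6, p5) → 52.1277
  f5: (p2, p5, p7) → 40.3174
  f6: (p2, p0, p7) → 10.2519
  f7: (p1, p6, p5) → 15.6534
  f8: (p1, p0, p6) → 7.6876
  f9: (p4, p2, p5) → 8.8277
  f10: (p4, p2, p0) → 14.7964
  f11: (p4, p1, p5) → 23.8810
  f12: (p4, p1, p0) → 38.9807
Σ area = 332.844

Check V−E+F: 8 − 18 + 12 = 2.

facets=12 area=332.844


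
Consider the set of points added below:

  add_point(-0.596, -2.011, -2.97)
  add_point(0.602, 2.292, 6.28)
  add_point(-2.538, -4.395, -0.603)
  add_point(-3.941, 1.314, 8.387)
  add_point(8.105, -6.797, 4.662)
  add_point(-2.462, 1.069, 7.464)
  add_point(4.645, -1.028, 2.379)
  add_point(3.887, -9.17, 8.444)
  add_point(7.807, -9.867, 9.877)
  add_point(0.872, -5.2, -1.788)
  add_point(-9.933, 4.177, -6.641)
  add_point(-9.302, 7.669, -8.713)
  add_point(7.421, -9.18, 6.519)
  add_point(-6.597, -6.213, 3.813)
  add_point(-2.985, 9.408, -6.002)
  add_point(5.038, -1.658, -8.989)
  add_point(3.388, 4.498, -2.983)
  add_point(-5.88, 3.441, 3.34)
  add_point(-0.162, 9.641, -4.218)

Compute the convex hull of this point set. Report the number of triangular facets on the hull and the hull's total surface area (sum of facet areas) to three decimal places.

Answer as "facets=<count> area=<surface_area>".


facets=26 area=913.059

Extreme-point indices: [1, 3, 4, 7, 8, 9, 10, 11, 12, 13, 14, 15, 16, 17, 18] — 15 of 19 on the boundary.

Per-facet area ½‖(b−a)×(c−a)‖:
  f1: (p11, p15, p10) → 33.2256
  f2: (p16, p15, p4) → 61.2102
  f3: (p16, p15, p18) → 23.4837
  f4: (p1, p3, p18) → 30.0958
  f5: (p1, p16, p4) → 58.4794
  f6: (p1, p16, p18) → 30.9350
  f7: (p13, p15, p10) → 114.9113
  f8: (p13, p9, p15) → 19.8682
  f9: (p14, p15, p18) → 22.2277
  f10: (p14, p11, p15) → 48.2106
  f11: (p8, p1, p4) → 34.9944
  f12: (p8, p1, p3) → 36.6111
  f13: (p17, p14, p11) → 40.5842
  f14: (p17, p11, p10) → 19.6242
  f15: (p17, p3, p18) → 26.0280
  f16: (p17, p14, p18) → 18.8446
  f17: (p17, p13, p10) → 52.1356
  f18: (p17, p13, p3) → 26.0162
  f19: (p12, p13, p9) → 53.0601
  f20: (p12, p9, p15) → 45.4658
  f21: (p12, p15, p4) → 14.7610
  f22: (p12, p8, p4) → 3.7502
  f23: (p7, p12, p13) → 19.2073
  f24: (p7, p12, p8) → 6.4562
  f25: (p7, p13, p3) → 52.7745
  f26: (p7, p8, p3) → 20.0977
Σ area = 913.059

Check V−E+F: 15 − 39 + 26 = 2.


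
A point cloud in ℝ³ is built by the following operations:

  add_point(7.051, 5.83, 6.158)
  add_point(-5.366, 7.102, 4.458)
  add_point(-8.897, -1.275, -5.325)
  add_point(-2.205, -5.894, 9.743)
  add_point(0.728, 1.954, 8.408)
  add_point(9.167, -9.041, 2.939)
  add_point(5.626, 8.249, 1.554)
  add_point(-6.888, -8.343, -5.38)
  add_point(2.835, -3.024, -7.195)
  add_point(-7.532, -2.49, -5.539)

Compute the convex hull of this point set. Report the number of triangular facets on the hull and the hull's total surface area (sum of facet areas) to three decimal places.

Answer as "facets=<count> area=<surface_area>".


facets=16 area=884.262

Points on the hull: [0, 1, 2, 3, 4, 5, 6, 7, 8, 9] (10 of 10).

Area of each hull facet:
  f1: (p1, p6, p2) → 75.6424
  f2: (p1, p3, p2) → 93.2333
  f3: (p8, p6, p2) → 87.2841
  f4: (p8, p6, p5) → 95.3414
  f5: (p0, p6, p5) → 39.6174
  f6: (p0, p3, p5) → 93.7750
  f7: (p0, p1, p6) → 30.8087
  f8: (p7, p8, p5) → 74.9179
  f9: (p7, p3, p2) → 58.6959
  f10: (p7, p3, p5) → 105.2637
  f11: (p4, p1, p3) → 35.1090
  f12: (p4, p0, p3) → 20.1410
  f13: (p4, p0, p1) → 34.1533
  f14: (p9, p8, p2) → 6.0089
  f15: (p9, p7, p2) → 3.6795
  f16: (p9, p7, p8) → 30.5908
Σ area = 884.262

Euler: V−E+F = 10−24+16 = 2.


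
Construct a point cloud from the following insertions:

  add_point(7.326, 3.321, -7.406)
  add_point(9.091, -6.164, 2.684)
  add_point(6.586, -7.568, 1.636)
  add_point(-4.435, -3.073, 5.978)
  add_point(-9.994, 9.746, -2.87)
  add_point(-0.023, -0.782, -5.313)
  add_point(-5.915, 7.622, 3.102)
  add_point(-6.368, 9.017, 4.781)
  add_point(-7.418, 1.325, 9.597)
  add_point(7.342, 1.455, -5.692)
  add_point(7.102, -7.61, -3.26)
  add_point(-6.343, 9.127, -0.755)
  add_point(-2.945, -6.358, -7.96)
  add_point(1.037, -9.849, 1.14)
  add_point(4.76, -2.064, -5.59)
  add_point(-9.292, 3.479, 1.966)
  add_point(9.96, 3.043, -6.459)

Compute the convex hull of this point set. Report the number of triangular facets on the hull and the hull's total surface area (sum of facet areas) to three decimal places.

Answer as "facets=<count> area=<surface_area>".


Hull vertices (13/17): indices [0, 1, 2, 3, 4, 7, 8, 10, 11, 12, 13, 15, 16].

Facet areas (half cross-product norm):
  f1: (p7, p8, p4) → 33.6669
  f2: (p1, p8, p13) → 73.2452
  f3: (p1, p7, p16) → 131.0066
  f4: (p1, p7, p8) → 88.5560
  f5: (p0, p16, p4) → 15.8452
  f6: (p0, p12, p4) → 121.8278
  f7: (p0, p12, p16) → 15.4833
  f8: (p15, p8, p4) → 19.4788
  f9: (p15, p12, p4) → 60.3120
  f10: (p15, p12, p8) → 58.7758
  f11: (p3, p8, p13) → 3.6819
  f12: (p3, p12, p13) → 52.4444
  f13: (p3, p12, p8) → 30.6648
  f14: (p11, p16, p4) → 29.4729
  f15: (p11, p7, p4) → 10.2596
  f16: (p11, p7, p16) → 48.2204
  f17: (p10, p12, p13) → 39.4257
  f18: (p10, p12, p16) → 64.0959
  f19: (p10, p1, p16) → 36.9222
  f20: (p2, p1, p13) → 2.6502
  f21: (p2, p10, p13) → 14.8181
  f22: (p2, p10, p1) → 7.2683
Σ area = 958.122

Euler characteristic 13−33+22 = 2 ✓

facets=22 area=958.122


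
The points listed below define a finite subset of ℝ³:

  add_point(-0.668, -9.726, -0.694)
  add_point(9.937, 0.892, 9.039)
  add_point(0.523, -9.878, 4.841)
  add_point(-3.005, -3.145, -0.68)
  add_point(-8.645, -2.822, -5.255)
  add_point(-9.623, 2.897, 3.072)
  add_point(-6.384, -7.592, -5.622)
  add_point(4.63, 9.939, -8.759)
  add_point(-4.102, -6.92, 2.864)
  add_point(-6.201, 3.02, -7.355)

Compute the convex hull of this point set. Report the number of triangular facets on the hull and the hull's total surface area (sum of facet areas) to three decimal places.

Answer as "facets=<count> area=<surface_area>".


9 of the 10 inputs are extreme points: [0, 1, 2, 4, 5, 6, 7, 8, 9].

Area of each hull facet:
  f1: (p2, p1, p5) → 121.0809
  f2: (p7, p1, p5) → 178.9867
  f3: (p8, p2, p5) → 18.6227
  f4: (p8, p6, p5) → 49.5943
  f5: (p8, p6, p2) → 22.3738
  f6: (p9, p7, p5) → 65.9003
  f7: (p9, p6, p7) → 57.6034
  f8: (p0, p6, p2) → 14.0465
  f9: (p0, p6, p7) → 81.9608
  f10: (p0, p2, p1) → 38.8986
  f11: (p0, p7, p1) → 172.2903
  f12: (p4, p6, p5) → 21.3585
  f13: (p4, p9, p5) → 33.1726
  f14: (p4, p9, p6) → 13.9738
Σ area = 889.863

Euler characteristic 9−21+14 = 2 ✓

facets=14 area=889.863


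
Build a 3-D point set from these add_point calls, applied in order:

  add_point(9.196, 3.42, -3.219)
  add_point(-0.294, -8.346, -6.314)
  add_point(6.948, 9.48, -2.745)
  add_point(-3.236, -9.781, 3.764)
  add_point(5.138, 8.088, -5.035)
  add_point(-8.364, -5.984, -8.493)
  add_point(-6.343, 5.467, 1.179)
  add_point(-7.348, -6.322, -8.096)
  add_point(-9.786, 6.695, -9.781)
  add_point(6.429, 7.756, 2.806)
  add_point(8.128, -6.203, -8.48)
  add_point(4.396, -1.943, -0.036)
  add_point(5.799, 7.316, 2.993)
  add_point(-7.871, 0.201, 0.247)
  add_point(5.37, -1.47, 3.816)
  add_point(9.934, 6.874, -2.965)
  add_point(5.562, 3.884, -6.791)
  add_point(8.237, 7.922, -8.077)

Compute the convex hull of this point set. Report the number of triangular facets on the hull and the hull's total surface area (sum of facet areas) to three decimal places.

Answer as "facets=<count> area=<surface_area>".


Extreme-point indices: [0, 1, 2, 3, 5, 6, 7, 8, 9, 10, 12, 13, 14, 15, 17] — 15 of 18 on the boundary.

Triangle areas on the boundary:
  f1: (p6, p2, p8) → 83.3371
  f2: (p5, p10, p8) → 104.9333
  f3: (p17, p10, p15) → 38.2593
  f4: (p17, p2, p15) → 10.3668
  f5: (p17, p10, p8) → 127.8145
  f6: (p17, p2, p8) → 51.3732
  f7: (p9, p6, p2) → 38.1491
  f8: (p9, p2, p15) → 11.5499
  f9: (p1, p10, p3) → 40.4296
  f10: (p1, p5, p10) → 25.8212
  f11: (p13, p6, p3) → 24.2292
  f12: (p13, p5, p3) → 60.2324
  f13: (p13, p6, p8) → 31.8121
  f14: (p13, p5, p8) → 60.1546
  f15: (p0, p10, p15) → 8.2468
  f16: (p12, p6, p3) → 97.6639
  f17: (p12, p9, p6) → 2.7574
  f18: (p7, p5, p3) → 5.4767
  f19: (p7, p1, p3) → 40.0108
  f20: (p7, p1, p5) → 0.5310
  f21: (p14, p0, p10) → 51.2113
  f22: (p14, p9, p15) → 31.7965
  f23: (p14, p0, p15) → 13.9876
  f24: (p14, p10, p3) → 80.1138
  f25: (p14, p12, p3) → 36.3816
  f26: (p14, p12, p9) → 2.7576
Σ area = 1079.397

Euler: V−E+F = 15−39+26 = 2.

facets=26 area=1079.397


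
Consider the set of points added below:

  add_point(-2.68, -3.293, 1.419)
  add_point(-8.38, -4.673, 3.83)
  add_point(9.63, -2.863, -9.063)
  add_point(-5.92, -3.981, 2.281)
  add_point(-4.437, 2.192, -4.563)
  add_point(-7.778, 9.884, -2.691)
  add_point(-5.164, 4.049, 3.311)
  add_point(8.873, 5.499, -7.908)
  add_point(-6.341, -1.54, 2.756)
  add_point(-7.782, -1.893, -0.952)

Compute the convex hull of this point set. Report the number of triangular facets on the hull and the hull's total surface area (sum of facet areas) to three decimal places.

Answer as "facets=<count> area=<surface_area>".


facets=12 area=554.269

Hull vertices (8/10): indices [0, 1, 2, 4, 5, 6, 7, 9].

Triangle areas on the boundary:
  f1: (p0, p2, p1) → 17.9981
  f2: (p7, p0, p2) → 67.9566
  f3: (p9, p2, p1) → 48.1857
  f4: (p9, p5, p1) → 25.9856
  f5: (p6, p5, p1) → 33.8637
  f6: (p6, p0, p1) → 24.9281
  f7: (p6, p7, p5) → 76.5917
  f8: (p6, p7, p0) → 68.2324
  f9: (p4, p9, p2) → 45.1417
  f10: (p4, p9, p5) → 26.6414
  f11: (p4, p7, p2) → 59.4271
  f12: (p4, p7, p5) → 59.3167
Σ area = 554.269

Euler: V−E+F = 8−18+12 = 2.


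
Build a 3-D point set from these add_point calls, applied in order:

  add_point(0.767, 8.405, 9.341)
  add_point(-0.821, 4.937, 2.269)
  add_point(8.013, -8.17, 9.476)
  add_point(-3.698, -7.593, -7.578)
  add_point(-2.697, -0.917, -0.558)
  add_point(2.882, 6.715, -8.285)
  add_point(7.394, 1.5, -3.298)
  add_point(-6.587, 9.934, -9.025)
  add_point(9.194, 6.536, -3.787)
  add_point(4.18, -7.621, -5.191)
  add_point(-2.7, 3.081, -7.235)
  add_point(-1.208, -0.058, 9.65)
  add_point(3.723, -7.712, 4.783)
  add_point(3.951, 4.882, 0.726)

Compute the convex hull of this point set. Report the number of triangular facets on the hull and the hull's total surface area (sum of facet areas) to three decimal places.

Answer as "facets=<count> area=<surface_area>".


9 of the 14 inputs are extreme points: [0, 2, 3, 5, 7, 8, 9, 11, 12].

Area of each hull facet:
  f1: (p3, p11, p7) → 161.4702
  f2: (p0, p8, p7) → 128.5676
  f3: (p0, p11, p7) → 86.2503
  f4: (p0, p2, p8) → 134.7541
  f5: (p0, p11, p2) → 47.0880
  f6: (p5, p8, p7) → 22.3083
  f7: (p5, p3, p7) → 78.6547
  f8: (p9, p2, p8) → 113.2827
  f9: (p9, p3, p2) → 53.2423
  f10: (p9, p5, p8) → 55.7240
  f11: (p9, p5, p3) → 59.9266
  f12: (p12, p11, p2) → 32.8943
  f13: (p12, p3, p2) → 9.5615
  f14: (p12, p3, p11) → 73.5591
Σ area = 1057.284

Euler: V−E+F = 9−21+14 = 2.

facets=14 area=1057.284


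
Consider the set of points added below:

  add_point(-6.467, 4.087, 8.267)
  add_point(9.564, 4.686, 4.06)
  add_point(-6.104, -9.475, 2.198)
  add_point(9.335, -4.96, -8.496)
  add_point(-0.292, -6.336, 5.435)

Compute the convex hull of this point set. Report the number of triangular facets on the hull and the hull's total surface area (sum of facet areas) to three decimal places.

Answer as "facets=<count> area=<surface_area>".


facets=6 area=577.919

Extreme-point indices: [0, 1, 2, 3, 4] — 5 of 5 on the boundary.

Area of each hull facet:
  f1: (p3, p1, p0) → 129.5066
  f2: (p3, p2, p0) → 143.4669
  f3: (p4, p1, p0) → 88.9112
  f4: (p4, p2, p0) → 45.6614
  f5: (p4, p3, p1) → 108.3477
  f6: (p4, p3, p2) → 62.0252
Σ area = 577.919

Check V−E+F: 5 − 9 + 6 = 2.


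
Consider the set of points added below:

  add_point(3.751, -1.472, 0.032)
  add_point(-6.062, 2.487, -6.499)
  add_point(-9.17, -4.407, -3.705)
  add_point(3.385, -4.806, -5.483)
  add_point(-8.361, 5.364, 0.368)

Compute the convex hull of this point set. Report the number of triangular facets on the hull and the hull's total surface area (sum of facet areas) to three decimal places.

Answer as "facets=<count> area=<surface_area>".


facets=6 area=272.729

Hull vertices (5/5): indices [0, 1, 2, 3, 4].

Triangle areas on the boundary:
  f1: (p4, p0, p2) → 67.8402
  f2: (p1, p4, p2) → 31.2412
  f3: (p1, p4, p0) → 48.1395
  f4: (p3, p0, p2) → 40.8139
  f5: (p3, p1, p2) → 46.7975
  f6: (p3, p1, p0) → 37.8972
Σ area = 272.729

Euler characteristic 5−9+6 = 2 ✓


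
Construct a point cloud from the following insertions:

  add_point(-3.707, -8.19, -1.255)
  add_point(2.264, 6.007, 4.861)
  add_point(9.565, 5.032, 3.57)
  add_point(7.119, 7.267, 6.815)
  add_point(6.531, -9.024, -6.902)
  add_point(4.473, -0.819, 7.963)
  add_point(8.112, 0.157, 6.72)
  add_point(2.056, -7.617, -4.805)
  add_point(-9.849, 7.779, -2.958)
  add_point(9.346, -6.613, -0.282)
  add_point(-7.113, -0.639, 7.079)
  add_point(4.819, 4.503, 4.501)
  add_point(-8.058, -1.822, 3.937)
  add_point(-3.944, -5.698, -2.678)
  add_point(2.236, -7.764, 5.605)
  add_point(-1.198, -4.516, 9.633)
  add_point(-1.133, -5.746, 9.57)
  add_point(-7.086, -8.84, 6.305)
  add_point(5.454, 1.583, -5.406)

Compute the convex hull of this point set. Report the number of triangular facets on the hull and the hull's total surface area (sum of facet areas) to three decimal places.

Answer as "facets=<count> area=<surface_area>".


facets=28 area=1006.229

Points on the hull: [0, 2, 3, 4, 5, 6, 8, 9, 10, 12, 13, 14, 15, 16, 17, 18] (16 of 19).

Per-facet area ½‖(b−a)×(c−a)‖:
  f1: (p18, p2, p8) → 86.7211
  f2: (p18, p4, p8) → 78.9220
  f3: (p18, p4, p2) → 51.4736
  f4: (p3, p2, p8) → 45.0911
  f5: (p9, p4, p2) → 37.8341
  f6: (p0, p17, p8) → 71.3978
  f7: (p0, p17, p4) → 29.9593
  f8: (p12, p17, p8) → 12.9871
  f9: (p10, p3, p8) → 107.8948
  f10: (p10, p3, p15) → 55.2192
  f11: (p10, p12, p8) → 19.9669
  f12: (p10, p12, p17) → 13.0273
  f13: (p6, p3, p2) → 13.7993
  f14: (p6, p9, p2) → 29.0115
  f15: (p14, p6, p9) → 40.4951
  f16: (p14, p17, p4) → 57.8247
  f17: (p14, p9, p4) → 34.3480
  f18: (p13, p4, p8) → 68.7287
  f19: (p13, p0, p8) → 11.6592
  f20: (p13, p0, p4) → 16.7835
  f21: (p5, p3, p15) → 18.6508
  f22: (p5, p6, p3) → 14.1515
  f23: (p16, p14, p17) → 20.8150
  f24: (p16, p10, p15) → 3.9077
  f25: (p16, p10, p17) → 27.4232
  f26: (p16, p14, p6) → 27.6933
  f27: (p16, p5, p15) → 3.7867
  f28: (p16, p5, p6) → 6.6560
Σ area = 1006.229

Check V−E+F: 16 − 42 + 28 = 2.


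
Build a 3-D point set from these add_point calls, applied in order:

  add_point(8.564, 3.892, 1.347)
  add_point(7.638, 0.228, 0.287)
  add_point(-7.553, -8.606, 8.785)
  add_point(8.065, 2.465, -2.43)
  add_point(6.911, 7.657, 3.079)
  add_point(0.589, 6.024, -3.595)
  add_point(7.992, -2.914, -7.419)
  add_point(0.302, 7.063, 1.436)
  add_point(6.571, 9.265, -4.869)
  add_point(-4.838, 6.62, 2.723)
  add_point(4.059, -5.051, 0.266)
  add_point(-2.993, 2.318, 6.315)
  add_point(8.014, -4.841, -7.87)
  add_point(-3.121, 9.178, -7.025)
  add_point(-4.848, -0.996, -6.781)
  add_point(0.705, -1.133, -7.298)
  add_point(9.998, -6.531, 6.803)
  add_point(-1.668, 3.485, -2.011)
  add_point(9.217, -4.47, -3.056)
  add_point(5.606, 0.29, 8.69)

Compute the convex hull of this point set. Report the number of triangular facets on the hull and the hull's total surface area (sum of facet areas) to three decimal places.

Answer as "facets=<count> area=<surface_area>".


facets=24 area=1062.503

Hull vertices (14/20): indices [0, 2, 4, 6, 8, 9, 11, 12, 13, 14, 15, 16, 18, 19].

Area of each hull facet:
  f1: (p12, p16, p2) → 132.5099
  f2: (p14, p12, p2) → 117.5592
  f3: (p19, p16, p2) → 66.1378
  f4: (p18, p12, p16) → 8.0263
  f5: (p13, p12, p8) → 71.8874
  f6: (p4, p19, p16) → 35.0582
  f7: (p4, p13, p8) → 38.9956
  f8: (p6, p12, p8) → 1.3019
  f9: (p6, p18, p8) → 29.6200
  f10: (p6, p18, p12) → 4.7120
  f11: (p15, p14, p12) → 9.8423
  f12: (p15, p13, p12) → 30.6857
  f13: (p15, p13, p14) → 28.4906
  f14: (p9, p4, p13) → 59.5360
  f15: (p9, p14, p2) → 96.8554
  f16: (p9, p13, p14) → 50.3793
  f17: (p0, p4, p8) → 17.7498
  f18: (p0, p18, p8) → 38.9183
  f19: (p0, p4, p16) → 20.9869
  f20: (p0, p18, p16) → 46.0964
  f21: (p11, p19, p2) → 55.0307
  f22: (p11, p9, p2) → 26.6405
  f23: (p11, p4, p19) → 41.9210
  f24: (p11, p9, p4) → 33.5613
Σ area = 1062.503

Check V−E+F: 14 − 36 + 24 = 2.


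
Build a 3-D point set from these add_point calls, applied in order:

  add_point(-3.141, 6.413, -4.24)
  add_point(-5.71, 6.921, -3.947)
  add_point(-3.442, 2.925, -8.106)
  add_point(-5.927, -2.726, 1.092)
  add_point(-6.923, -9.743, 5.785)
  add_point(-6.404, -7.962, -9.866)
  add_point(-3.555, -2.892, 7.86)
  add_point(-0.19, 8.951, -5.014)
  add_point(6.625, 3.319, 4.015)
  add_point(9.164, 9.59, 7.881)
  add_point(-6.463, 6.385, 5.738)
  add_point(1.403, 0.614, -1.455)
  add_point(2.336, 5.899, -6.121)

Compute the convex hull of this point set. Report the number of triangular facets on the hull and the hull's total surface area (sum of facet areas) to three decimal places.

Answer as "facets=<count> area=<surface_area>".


facets=16 area=910.417

Hull vertices (10/13): indices [1, 2, 4, 5, 6, 7, 8, 9, 10, 12].

Per-facet area ½‖(b−a)×(c−a)‖:
  f1: (p10, p5, p4) → 126.2753
  f2: (p8, p9, p4) → 49.2728
  f3: (p8, p5, p4) → 146.1054
  f4: (p6, p9, p4) → 29.1121
  f5: (p6, p10, p4) → 30.6634
  f6: (p6, p10, p9) → 79.4403
  f7: (p1, p10, p5) → 74.0674
  f8: (p12, p8, p5) → 92.9127
  f9: (p12, p8, p9) → 40.6516
  f10: (p2, p1, p5) → 27.6726
  f11: (p2, p12, p5) → 28.3416
  f12: (p7, p2, p1) → 17.9869
  f13: (p7, p2, p12) → 13.8763
  f14: (p7, p12, p9) → 32.5816
  f15: (p7, p10, p9) → 93.4423
  f16: (p7, p1, p10) → 28.0145
Σ area = 910.417

Check V−E+F: 10 − 24 + 16 = 2.
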